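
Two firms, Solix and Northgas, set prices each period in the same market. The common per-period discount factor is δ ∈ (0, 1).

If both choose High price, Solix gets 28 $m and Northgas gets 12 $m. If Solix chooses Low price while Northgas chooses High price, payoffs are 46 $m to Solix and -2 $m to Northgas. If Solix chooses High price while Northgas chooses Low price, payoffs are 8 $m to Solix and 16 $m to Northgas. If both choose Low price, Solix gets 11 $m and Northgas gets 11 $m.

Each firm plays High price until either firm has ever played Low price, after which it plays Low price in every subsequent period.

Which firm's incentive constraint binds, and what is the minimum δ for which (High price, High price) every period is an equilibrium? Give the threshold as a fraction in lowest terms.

Northgas; δ ≥ 4/5

For Solix: deviation gain 46−28 = 18, per-period punishment loss 28−11 = 17. IC gives δ ≥ 18/35.
For Northgas: gain 4, loss 1 per period, so δ ≥ 4/5.
The tighter constraint is Northgas's, so cooperation needs δ ≥ 4/5.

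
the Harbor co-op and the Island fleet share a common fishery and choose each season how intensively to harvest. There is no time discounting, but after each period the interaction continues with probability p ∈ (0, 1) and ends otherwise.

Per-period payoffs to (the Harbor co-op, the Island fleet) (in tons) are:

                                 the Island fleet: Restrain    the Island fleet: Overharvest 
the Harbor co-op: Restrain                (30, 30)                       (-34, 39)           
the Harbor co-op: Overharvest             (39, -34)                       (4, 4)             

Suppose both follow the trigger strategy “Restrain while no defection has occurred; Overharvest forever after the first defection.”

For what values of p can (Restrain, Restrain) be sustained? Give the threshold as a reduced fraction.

9/35

With no time discounting, the continuation probability p plays the role of the discount factor.
Grim-trigger IC: 30/(1−p) ≥ 39 + 4p/(1−p) ⇒ p ≥ (39−30)/(39−4) = 9/35.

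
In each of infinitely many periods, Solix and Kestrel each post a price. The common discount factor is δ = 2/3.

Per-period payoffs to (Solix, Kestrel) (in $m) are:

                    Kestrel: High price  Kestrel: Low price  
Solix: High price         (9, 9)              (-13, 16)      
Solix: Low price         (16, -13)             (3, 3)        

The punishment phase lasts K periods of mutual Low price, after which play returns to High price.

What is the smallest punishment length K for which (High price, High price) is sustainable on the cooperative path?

IC: δ(1−δ^K)/(1−δ) ≥ (16−9)/(9−3) = 7/6.
With δ = 2/3: need 1 − δ^K ≥ 7/6·(1−2/3)/(2/3), i.e. δ^K ≤ 0.4167.
Since (2/3)^2 = 0.4444 and (2/3)^3 = 0.2963, the smallest such K is 3.

3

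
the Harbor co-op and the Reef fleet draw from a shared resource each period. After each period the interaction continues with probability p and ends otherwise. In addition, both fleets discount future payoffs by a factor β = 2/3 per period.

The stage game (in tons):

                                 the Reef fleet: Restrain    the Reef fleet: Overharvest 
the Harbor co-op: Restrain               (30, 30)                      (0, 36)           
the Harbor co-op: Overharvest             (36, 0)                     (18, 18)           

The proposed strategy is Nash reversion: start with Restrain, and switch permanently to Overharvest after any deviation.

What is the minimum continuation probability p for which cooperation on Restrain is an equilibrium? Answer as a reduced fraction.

Expected continuation weight on next period's payoff is β·p = 2/3·p, which plays the role of the discount factor.
Cooperation requires 2/3·p ≥ (36−30)/(36−18) = 1/3, hence p ≥ 1/2.

1/2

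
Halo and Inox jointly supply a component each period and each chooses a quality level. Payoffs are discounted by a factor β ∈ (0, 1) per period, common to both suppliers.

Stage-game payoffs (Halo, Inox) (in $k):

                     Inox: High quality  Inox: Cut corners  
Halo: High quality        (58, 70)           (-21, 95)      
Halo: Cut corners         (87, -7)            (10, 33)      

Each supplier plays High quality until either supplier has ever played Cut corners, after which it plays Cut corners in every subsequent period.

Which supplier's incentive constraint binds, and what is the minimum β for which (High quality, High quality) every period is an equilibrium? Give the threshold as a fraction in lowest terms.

Inox; β ≥ 25/62

Halo's threshold: (87−58)/(87−10) = 29/77.
Inox's threshold: (95−70)/(95−33) = 25/62.
29/77 < 25/62, so Inox binds and β* = 25/62.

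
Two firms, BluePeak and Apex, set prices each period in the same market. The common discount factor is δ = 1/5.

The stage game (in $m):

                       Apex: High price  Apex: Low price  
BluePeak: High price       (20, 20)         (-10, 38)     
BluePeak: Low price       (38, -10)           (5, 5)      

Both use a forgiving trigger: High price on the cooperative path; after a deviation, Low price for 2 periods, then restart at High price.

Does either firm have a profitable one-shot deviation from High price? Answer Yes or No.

IC: δ+…+δ^2 ≥ (38−20)/(20−5) = 6/5.
At δ = 1/5: partial sum = 0.2400 < 1.2000. Cooperation not sustainable.

Yes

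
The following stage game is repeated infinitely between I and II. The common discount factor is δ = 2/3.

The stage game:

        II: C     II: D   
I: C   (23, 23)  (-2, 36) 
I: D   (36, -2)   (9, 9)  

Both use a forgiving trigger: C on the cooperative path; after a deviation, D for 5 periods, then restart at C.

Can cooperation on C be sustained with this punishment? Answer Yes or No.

Yes

IC: δ+…+δ^5 ≥ (36−23)/(23−9) = 13/14.
At δ = 2/3: partial sum = 1.7366 ≥ 0.9286. Cooperation sustainable.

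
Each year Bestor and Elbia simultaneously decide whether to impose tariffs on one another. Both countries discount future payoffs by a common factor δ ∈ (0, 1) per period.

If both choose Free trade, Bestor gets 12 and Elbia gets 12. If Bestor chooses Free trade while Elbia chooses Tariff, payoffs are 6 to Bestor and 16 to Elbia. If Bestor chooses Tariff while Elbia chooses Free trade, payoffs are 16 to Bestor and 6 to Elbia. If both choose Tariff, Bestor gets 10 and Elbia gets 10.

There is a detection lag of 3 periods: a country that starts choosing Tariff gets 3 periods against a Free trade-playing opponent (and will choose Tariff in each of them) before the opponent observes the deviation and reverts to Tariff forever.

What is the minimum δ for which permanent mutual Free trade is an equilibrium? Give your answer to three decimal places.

0.874

Deviating for the 3 undetected periods gains 16−12 = 4 per period over cooperation, then loses 12−10 = 2 per period forever once punishment starts.
Gain: 4(1 + δ + … + δ^2); loss: 2·δ^3/(1−δ).
No profitable deviation ⇔ 4(1−δ^3) ≤ 2·δ^3, i.e. δ^3 ≥ 4/(4+2) = 2/3.
Hence δ ≥ (2/3)^(1/3) ≈ 0.874.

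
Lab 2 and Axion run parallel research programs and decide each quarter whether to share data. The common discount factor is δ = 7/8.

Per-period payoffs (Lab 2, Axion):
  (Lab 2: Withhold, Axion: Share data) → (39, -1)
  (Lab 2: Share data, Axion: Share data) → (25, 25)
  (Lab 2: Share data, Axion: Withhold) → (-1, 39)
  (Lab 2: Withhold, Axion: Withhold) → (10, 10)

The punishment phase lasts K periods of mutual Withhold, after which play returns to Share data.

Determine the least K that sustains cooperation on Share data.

2

IC: δ(1−δ^K)/(1−δ) ≥ (39−25)/(25−10) = 14/15.
With δ = 7/8: need 1 − δ^K ≥ 14/15·(1−7/8)/(7/8), i.e. δ^K ≤ 0.8667.
Since (7/8)^1 = 0.8750 and (7/8)^2 = 0.7656, the smallest such K is 2.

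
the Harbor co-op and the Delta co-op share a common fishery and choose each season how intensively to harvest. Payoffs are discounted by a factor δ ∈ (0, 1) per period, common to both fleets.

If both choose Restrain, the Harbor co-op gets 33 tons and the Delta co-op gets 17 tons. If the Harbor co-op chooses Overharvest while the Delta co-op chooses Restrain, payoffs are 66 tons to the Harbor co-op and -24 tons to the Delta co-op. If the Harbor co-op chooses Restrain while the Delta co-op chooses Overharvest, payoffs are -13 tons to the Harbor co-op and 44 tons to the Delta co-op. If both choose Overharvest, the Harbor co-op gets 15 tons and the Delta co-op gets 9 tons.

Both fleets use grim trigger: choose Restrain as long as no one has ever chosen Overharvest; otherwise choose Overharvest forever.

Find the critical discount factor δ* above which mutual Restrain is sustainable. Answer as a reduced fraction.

the Harbor co-op: cooperation gives 33 each period; deviation gives 66 once then 15 forever.
  33/(1−δ) ≥ 66 + 15δ/(1−δ) ⇒ δ ≥ 33/51 = 11/17.
the Delta co-op: cooperation gives 17 each period; deviation gives 44 once then 9 forever.
  δ ≥ 27/35.
Both must hold, so the binding constraint is the Delta co-op's: δ ≥ 27/35.

27/35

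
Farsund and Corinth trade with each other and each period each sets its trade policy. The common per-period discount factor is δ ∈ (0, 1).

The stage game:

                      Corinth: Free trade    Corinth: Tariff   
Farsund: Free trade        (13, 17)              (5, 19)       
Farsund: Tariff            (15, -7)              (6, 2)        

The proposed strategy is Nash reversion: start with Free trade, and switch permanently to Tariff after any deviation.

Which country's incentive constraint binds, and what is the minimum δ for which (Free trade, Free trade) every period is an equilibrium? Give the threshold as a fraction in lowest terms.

For Farsund: deviation gain 15−13 = 2, per-period punishment loss 13−6 = 7. IC gives δ ≥ 2/9.
For Corinth: gain 2, loss 15 per period, so δ ≥ 2/17.
The tighter constraint is Farsund's, so cooperation needs δ ≥ 2/9.

Farsund; δ ≥ 2/9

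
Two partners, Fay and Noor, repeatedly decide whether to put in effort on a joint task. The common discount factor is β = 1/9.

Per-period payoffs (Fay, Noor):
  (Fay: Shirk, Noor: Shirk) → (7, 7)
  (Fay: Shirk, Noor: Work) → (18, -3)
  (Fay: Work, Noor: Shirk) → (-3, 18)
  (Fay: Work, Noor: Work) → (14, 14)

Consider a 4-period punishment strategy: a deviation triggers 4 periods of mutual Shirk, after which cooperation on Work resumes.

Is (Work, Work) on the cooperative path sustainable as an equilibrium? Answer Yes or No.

A one-shot deviation gives 18 now, then 7 for 4 periods, then back to 14.
Gain from deviating: (18−14) today; loss: (14−7) in each of the next 4 periods.
No-deviation condition: (14−7)(β+…+β^4) ≥ 18−14, i.e. β+…+β^4 ≥ 4/7.
At β = 1/9: β+…+β^4 = 0.1250 < 0.5714.
So cooperation is not sustainable.

No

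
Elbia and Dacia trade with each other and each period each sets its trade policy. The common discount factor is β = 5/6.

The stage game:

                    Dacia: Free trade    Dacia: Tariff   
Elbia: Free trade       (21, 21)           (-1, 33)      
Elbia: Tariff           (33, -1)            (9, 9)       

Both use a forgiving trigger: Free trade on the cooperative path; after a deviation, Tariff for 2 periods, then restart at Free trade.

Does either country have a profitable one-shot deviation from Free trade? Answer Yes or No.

IC: β+…+β^2 ≥ (33−21)/(21−9) = 1.
At β = 5/6: partial sum = 1.5278 ≥ 1.0000. Cooperation sustainable.

No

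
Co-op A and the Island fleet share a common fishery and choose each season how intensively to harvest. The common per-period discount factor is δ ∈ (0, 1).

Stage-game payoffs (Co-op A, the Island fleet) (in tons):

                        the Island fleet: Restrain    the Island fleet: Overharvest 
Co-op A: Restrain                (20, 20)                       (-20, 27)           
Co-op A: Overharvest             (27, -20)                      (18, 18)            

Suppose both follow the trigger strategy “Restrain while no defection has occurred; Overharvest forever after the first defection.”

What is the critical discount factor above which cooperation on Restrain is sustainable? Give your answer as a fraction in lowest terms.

Under grim trigger the critical discount factor is (T−C)/(T−P) with T = 27, C = 20, P = 18.
δ* = (27−20)/(27−18) = 7/9.

7/9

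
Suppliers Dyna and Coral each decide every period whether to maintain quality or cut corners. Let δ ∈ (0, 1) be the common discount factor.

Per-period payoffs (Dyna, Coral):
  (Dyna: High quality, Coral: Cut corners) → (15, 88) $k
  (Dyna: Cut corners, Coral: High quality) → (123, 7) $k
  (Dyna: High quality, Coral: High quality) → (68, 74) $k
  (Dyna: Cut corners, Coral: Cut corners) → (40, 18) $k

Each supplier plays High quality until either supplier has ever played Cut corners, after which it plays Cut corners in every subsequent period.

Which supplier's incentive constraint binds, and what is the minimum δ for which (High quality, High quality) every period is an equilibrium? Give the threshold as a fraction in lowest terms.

Dyna's threshold: (123−68)/(123−40) = 55/83.
Coral's threshold: (88−74)/(88−18) = 1/5.
55/83 > 1/5, so Dyna binds and δ* = 55/83.

Dyna; δ ≥ 55/83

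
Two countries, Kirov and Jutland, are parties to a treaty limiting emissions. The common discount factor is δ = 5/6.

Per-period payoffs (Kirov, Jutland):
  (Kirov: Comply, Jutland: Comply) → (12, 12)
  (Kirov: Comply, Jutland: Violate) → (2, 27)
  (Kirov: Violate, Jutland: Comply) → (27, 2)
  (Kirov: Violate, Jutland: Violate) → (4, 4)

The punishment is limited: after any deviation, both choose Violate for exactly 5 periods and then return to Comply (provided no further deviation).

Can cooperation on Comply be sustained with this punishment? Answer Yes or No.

Yes

IC: δ+…+δ^5 ≥ (27−12)/(12−4) = 15/8.
At δ = 5/6: partial sum = 2.9906 ≥ 1.8750. Cooperation sustainable.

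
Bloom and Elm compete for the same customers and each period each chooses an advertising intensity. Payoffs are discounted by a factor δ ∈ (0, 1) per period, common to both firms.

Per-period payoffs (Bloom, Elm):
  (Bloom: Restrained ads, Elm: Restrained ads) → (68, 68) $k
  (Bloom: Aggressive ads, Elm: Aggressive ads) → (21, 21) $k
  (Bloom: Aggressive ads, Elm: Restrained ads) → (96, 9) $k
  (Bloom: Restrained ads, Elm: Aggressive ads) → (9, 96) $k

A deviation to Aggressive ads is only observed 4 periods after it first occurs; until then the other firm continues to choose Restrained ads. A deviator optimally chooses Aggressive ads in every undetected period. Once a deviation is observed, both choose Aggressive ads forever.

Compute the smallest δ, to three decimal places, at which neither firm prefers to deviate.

The best deviation is to choose Aggressive ads for all 4 undetected periods, earning 96 each, then 21 forever once detected.
Deviation value: 96(1−δ^4)/(1−δ) + 21δ^4/(1−δ); cooperation value: 68/(1−δ).
IC: 68 ≥ 96(1−δ^4) + 21δ^4 = 96 − 75δ^4.
So δ^4 ≥ 28/75, giving δ ≥ (28/75)^(1/4) ≈ 0.782.

0.782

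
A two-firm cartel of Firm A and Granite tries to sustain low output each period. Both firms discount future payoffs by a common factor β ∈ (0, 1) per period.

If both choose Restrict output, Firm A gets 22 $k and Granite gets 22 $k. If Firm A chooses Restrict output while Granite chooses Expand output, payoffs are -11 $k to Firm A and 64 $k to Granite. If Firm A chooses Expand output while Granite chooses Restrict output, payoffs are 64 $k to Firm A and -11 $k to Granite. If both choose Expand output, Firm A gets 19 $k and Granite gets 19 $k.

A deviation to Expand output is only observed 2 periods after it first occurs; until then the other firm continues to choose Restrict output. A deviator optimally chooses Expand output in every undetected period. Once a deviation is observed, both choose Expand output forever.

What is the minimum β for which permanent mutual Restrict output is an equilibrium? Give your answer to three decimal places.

A deviator earns 64 for 2 periods, then 19 forever; cooperating earns 22 forever. Multiplying the IC by (1−β):
22 ≥ 64(1−β^2) + 19β^2, so 45·β^2 ≥ 42 and β^2 ≥ 14/15.
β ≥ (14/15)^(1/2) ≈ 0.966.

0.966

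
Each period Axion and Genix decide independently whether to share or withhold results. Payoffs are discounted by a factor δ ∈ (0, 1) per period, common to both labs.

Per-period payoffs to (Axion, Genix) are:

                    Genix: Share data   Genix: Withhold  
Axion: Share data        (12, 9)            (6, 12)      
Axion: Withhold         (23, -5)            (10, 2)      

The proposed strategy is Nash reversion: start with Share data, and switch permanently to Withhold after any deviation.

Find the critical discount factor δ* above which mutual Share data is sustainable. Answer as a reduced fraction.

Axion's threshold: (23−12)/(23−10) = 11/13.
Genix's threshold: (12−9)/(12−2) = 3/10.
11/13 > 3/10, so Axion binds and δ* = 11/13.

11/13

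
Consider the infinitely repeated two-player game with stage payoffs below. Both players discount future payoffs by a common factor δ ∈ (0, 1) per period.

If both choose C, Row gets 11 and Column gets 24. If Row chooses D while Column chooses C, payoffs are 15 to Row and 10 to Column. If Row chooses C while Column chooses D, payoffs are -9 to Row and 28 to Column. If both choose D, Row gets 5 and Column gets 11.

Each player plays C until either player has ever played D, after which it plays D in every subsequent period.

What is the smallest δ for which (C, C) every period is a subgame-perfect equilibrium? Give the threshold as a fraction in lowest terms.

Row: cooperation gives 11 each period; deviation gives 15 once then 5 forever.
  11/(1−δ) ≥ 15 + 5δ/(1−δ) ⇒ δ ≥ 4/10 = 2/5.
Column: cooperation gives 24 each period; deviation gives 28 once then 11 forever.
  δ ≥ 4/17.
Both must hold, so the binding constraint is Row's: δ ≥ 2/5.

2/5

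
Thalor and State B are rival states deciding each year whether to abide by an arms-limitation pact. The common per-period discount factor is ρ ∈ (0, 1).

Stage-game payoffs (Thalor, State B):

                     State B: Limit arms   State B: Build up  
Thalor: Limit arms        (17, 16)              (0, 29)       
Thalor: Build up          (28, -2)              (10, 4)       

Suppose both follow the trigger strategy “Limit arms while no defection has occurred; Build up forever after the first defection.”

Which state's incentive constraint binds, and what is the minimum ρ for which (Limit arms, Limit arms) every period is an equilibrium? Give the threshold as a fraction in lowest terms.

Thalor; ρ ≥ 11/18

Thalor: cooperation gives 17 each period; deviation gives 28 once then 10 forever.
  17/(1−ρ) ≥ 28 + 10ρ/(1−ρ) ⇒ ρ ≥ 11/18.
State B: cooperation gives 16 each period; deviation gives 29 once then 4 forever.
  ρ ≥ 13/25.
Both must hold, so the binding constraint is Thalor's: ρ ≥ 11/18.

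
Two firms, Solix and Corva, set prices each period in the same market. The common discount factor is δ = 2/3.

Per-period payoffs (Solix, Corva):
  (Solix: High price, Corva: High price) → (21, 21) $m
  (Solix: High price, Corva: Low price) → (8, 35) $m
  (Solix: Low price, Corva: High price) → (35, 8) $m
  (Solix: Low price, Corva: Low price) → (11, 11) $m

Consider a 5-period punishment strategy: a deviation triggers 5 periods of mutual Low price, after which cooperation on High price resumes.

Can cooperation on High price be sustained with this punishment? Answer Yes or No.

A one-shot deviation gives 35 now, then 11 for 5 periods, then back to 21.
Gain from deviating: (35−21) today; loss: (21−11) in each of the next 5 periods.
No-deviation condition: (21−11)(δ+…+δ^5) ≥ 35−21, i.e. δ+…+δ^5 ≥ 7/5.
At δ = 2/3: δ+…+δ^5 = 1.7366 ≥ 1.4000.
So cooperation is sustainable.

Yes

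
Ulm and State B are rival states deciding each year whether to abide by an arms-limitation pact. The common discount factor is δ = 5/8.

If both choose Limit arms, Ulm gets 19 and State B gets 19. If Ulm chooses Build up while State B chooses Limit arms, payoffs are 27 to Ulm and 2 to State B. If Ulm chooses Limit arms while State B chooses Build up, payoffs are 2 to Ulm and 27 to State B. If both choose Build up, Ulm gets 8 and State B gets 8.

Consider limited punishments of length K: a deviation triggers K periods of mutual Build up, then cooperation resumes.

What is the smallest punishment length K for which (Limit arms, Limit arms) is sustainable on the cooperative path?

No profitable deviation requires (19−8)(δ+…+δ^K) ≥ 27−19, i.e. δ+…+δ^K ≥ 8/11 ≈ 0.7273.
With δ = 5/8, the partial sums are K=1: 0.6250, K=2: 1.0156.
K = 2 is the first length at which the sum reaches 0.7273.

2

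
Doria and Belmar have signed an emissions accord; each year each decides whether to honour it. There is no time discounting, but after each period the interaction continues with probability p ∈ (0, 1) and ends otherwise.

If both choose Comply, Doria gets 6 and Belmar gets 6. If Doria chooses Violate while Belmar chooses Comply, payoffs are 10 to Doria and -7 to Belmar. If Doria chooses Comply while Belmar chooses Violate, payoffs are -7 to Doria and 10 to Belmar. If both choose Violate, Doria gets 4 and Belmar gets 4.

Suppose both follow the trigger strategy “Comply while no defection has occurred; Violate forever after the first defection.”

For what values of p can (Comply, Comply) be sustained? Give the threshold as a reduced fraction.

With no time discounting, the continuation probability p plays the role of the discount factor.
Grim-trigger IC: 6/(1−p) ≥ 10 + 4p/(1−p) ⇒ p ≥ (10−6)/(10−4) = 2/3.

2/3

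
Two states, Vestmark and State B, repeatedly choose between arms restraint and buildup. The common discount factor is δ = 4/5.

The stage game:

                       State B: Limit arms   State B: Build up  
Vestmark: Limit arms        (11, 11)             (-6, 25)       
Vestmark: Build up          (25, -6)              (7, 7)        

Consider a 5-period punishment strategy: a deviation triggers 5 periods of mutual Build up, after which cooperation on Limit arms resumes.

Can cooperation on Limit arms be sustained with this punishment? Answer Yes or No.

A one-shot deviation gives 25 now, then 7 for 5 periods, then back to 11.
Gain from deviating: (25−11) today; loss: (11−7) in each of the next 5 periods.
No-deviation condition: (11−7)(δ+…+δ^5) ≥ 25−11, i.e. δ+…+δ^5 ≥ 7/2.
At δ = 4/5: δ+…+δ^5 = 2.6893 < 3.5000.
So cooperation is not sustainable.

No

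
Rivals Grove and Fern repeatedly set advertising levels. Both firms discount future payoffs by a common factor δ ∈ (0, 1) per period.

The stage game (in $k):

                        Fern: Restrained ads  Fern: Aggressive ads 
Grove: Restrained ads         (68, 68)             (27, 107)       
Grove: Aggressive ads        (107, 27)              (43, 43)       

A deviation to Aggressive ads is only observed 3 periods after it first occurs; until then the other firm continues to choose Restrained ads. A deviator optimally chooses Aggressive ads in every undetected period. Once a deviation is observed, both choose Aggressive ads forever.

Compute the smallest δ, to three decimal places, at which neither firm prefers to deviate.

0.848

The best deviation is to choose Aggressive ads for all 3 undetected periods, earning 107 each, then 43 forever once detected.
Deviation value: 107(1−δ^3)/(1−δ) + 43δ^3/(1−δ); cooperation value: 68/(1−δ).
IC: 68 ≥ 107(1−δ^3) + 43δ^3 = 107 − 64δ^3.
So δ^3 ≥ 39/64, giving δ ≥ (39/64)^(1/3) ≈ 0.848.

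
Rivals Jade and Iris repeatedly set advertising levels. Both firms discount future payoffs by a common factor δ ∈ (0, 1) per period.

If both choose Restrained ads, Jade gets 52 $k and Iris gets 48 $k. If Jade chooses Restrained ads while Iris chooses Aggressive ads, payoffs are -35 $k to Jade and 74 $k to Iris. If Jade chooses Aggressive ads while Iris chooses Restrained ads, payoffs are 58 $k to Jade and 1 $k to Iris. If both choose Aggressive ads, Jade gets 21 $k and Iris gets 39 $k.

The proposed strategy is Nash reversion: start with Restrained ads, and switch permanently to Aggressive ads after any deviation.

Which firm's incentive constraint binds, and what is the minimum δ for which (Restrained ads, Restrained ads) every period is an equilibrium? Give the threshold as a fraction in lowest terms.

For Jade: deviation gain 58−52 = 6, per-period punishment loss 52−21 = 31. IC gives δ ≥ 6/37.
For Iris: gain 26, loss 9 per period, so δ ≥ 26/35.
The tighter constraint is Iris's, so cooperation needs δ ≥ 26/35.

Iris; δ ≥ 26/35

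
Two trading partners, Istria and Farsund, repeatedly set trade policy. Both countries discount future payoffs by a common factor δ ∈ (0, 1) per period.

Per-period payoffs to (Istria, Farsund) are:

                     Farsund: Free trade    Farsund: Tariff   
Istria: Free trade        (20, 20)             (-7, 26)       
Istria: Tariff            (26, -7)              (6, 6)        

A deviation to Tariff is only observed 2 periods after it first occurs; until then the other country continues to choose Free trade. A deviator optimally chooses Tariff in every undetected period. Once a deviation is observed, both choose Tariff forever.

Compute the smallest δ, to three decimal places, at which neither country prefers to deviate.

A deviator earns 26 for 2 periods, then 6 forever; cooperating earns 20 forever. Multiplying the IC by (1−δ):
20 ≥ 26(1−δ^2) + 6δ^2, so 20·δ^2 ≥ 6 and δ^2 ≥ 3/10.
δ ≥ (3/10)^(1/2) ≈ 0.548.

0.548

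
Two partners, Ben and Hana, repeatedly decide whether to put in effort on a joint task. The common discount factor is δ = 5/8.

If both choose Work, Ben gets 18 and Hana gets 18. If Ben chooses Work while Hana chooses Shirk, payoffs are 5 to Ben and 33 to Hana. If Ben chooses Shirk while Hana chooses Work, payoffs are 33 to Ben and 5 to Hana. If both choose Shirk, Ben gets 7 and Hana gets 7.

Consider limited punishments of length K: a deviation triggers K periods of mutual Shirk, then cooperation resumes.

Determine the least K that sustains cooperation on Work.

Need Σ_{k=1}^{K} δ^k ≥ (33−18)/(18−7) = 1.3636 at δ = 5/8.
At K = 3 the sum is 1.2598 < 1.3636; at K = 4 it is 1.4124 ≥ 1.3636.
So the minimum punishment length is K = 4.

4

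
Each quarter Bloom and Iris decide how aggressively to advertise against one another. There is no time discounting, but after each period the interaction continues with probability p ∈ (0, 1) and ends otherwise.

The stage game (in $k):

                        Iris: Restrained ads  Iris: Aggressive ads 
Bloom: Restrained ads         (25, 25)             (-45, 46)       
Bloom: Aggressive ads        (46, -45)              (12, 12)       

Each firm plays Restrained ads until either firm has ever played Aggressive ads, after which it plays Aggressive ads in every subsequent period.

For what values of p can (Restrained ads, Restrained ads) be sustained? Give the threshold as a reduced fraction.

Expected cooperation value is 25 + p·25 + p²·25 + … = 25/(1−p); deviation gives 46 + p·12/(1−p).
25 ≥ 46(1−p) + 12p ⇒ 34p ≥ 21 ⇒ p ≥ 21/34.

21/34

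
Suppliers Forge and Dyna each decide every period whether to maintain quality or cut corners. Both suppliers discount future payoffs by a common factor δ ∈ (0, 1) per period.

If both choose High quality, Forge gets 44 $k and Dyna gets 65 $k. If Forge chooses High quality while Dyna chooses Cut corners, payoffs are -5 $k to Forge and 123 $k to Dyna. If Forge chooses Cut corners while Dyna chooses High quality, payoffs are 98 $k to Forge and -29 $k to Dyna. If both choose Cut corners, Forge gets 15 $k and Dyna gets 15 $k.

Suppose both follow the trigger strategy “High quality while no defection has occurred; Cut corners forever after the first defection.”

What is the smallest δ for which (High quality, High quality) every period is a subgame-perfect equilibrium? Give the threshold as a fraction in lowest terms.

54/83

For Forge: deviation gain 98−44 = 54, per-period punishment loss 44−15 = 29. IC gives δ ≥ 54/83.
For Dyna: gain 58, loss 50 per period, so δ ≥ 58/108 = 29/54.
The tighter constraint is Forge's, so cooperation needs δ ≥ 54/83.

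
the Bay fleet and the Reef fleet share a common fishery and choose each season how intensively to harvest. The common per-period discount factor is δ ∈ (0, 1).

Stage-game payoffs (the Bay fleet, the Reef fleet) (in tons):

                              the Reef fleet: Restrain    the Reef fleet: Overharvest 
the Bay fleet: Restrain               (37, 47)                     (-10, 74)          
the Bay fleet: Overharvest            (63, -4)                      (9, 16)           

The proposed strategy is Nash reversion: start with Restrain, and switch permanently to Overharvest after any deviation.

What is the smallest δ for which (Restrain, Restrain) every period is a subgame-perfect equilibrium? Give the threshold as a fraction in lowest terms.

the Bay fleet: cooperation gives 37 each period; deviation gives 63 once then 9 forever.
  37/(1−δ) ≥ 63 + 9δ/(1−δ) ⇒ δ ≥ 26/54 = 13/27.
the Reef fleet: cooperation gives 47 each period; deviation gives 74 once then 16 forever.
  δ ≥ 27/58.
Both must hold, so the binding constraint is the Bay fleet's: δ ≥ 13/27.

13/27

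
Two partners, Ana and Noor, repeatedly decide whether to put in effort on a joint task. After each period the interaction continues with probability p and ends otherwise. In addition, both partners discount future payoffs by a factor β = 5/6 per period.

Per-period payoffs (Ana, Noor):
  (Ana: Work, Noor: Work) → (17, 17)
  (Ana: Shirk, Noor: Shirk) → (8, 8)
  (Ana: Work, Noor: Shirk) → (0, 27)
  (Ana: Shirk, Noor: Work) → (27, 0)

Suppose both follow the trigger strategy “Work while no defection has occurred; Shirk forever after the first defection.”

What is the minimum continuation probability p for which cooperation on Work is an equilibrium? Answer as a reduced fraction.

With continuation probability p and discount β, the effective per-period discount factor is βp.
Grim-trigger IC: βp ≥ (27−17)/(27−8) = 10/19.
So p ≥ (10/19)/(5/6) = 12/19.

12/19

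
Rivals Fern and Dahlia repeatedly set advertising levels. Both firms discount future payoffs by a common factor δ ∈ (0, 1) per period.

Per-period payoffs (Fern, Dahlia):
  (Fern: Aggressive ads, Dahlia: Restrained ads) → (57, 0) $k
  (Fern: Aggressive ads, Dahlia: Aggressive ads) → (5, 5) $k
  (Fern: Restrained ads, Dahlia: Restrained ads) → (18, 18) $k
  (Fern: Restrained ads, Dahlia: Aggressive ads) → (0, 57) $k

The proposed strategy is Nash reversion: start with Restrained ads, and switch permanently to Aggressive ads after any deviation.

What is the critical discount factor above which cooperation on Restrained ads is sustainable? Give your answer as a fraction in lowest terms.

One-period gain from deviating is 57 − 18 = 39. The loss is 18 − 5 = 13 in every subsequent period, with present value 13·δ/(1−δ).
Deviation is unprofitable when 13·δ/(1−δ) ≥ 39, i.e. δ/(1−δ) ≥ 3.
Equivalently δ ≥ 39/(39+13) = 3/4.

3/4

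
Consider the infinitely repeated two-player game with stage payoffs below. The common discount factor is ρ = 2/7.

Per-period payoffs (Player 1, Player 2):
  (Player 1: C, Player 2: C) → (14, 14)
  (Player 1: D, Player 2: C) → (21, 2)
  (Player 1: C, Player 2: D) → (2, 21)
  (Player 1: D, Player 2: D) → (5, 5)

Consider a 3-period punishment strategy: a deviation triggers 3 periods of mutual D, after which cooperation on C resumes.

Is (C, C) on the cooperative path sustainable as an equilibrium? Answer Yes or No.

A one-shot deviation gives 21 now, then 5 for 3 periods, then back to 14.
Gain from deviating: (21−14) today; loss: (14−5) in each of the next 3 periods.
No-deviation condition: (14−5)(ρ+…+ρ^3) ≥ 21−14, i.e. ρ+…+ρ^3 ≥ 7/9.
At ρ = 2/7: ρ+…+ρ^3 = 0.3907 < 0.7778.
So cooperation is not sustainable.

No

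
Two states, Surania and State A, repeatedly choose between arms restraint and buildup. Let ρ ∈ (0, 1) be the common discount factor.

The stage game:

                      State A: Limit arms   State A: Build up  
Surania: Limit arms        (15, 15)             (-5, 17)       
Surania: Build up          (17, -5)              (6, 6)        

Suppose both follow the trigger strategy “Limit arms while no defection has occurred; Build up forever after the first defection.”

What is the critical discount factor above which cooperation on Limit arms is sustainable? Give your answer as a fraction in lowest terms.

2/11

Under grim trigger the critical discount factor is (T−C)/(T−P) with T = 17, C = 15, P = 6.
ρ* = (17−15)/(17−6) = 2/11.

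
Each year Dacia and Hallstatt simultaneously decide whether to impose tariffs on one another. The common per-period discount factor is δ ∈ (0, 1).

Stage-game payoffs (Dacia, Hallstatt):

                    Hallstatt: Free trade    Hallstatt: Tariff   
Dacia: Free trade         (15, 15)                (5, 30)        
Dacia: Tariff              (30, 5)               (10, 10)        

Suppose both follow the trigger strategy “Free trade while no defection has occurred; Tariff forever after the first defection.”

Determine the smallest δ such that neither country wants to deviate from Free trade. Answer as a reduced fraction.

3/4

15/(1−δ) ≥ 30 + 10δ/(1−δ)
15 ≥ 30 − 20δ
δ ≥ 15/20 = 3/4.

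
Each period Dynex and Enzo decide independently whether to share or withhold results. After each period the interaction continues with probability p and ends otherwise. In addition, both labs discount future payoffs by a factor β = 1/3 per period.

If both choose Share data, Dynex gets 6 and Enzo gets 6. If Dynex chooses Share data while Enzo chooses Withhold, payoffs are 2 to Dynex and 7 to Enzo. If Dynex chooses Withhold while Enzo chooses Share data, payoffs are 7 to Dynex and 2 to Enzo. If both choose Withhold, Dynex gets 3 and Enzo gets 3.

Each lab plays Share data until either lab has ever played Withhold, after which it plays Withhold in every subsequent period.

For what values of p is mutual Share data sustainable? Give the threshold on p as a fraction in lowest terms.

3/4

With continuation probability p and discount β, the effective per-period discount factor is βp.
Grim-trigger IC: βp ≥ (7−6)/(7−3) = 1/4.
So p ≥ (1/4)/(1/3) = 3/4.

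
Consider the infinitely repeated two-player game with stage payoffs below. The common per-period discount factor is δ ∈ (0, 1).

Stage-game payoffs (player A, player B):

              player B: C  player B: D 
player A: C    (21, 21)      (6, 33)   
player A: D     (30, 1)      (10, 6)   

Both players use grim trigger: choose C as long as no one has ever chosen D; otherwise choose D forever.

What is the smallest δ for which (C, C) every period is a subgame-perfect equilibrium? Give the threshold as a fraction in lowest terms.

9/20

For player A: deviation gain 30−21 = 9, per-period punishment loss 21−10 = 11. IC gives δ ≥ 9/20.
For player B: gain 12, loss 15 per period, so δ ≥ 12/27 = 4/9.
The tighter constraint is player A's, so cooperation needs δ ≥ 9/20.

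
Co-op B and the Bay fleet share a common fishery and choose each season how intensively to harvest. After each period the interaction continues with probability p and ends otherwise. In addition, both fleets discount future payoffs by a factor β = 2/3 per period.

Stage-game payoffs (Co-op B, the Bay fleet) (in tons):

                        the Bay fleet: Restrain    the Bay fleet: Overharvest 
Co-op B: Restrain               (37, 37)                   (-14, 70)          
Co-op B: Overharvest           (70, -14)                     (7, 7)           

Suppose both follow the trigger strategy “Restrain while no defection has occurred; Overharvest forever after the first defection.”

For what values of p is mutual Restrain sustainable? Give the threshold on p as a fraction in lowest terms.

Expected continuation weight on next period's payoff is β·p = 2/3·p, which plays the role of the discount factor.
Cooperation requires 2/3·p ≥ (70−37)/(70−7) = 11/21, hence p ≥ 11/14.

11/14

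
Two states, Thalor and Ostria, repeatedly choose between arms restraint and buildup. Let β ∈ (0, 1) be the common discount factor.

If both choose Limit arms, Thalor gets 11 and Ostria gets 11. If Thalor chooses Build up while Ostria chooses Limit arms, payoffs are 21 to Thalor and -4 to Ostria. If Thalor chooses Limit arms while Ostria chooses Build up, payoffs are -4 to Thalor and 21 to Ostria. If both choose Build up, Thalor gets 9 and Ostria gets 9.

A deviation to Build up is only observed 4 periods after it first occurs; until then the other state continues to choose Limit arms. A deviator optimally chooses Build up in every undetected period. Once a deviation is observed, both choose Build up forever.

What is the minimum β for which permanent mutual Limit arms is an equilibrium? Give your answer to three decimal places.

Deviating for the 4 undetected periods gains 21−11 = 10 per period over cooperation, then loses 11−9 = 2 per period forever once punishment starts.
Gain: 10(1 + β + … + β^3); loss: 2·β^4/(1−β).
No profitable deviation ⇔ 10(1−β^4) ≤ 2·β^4, i.e. β^4 ≥ 10/(10+2) = 5/6.
Hence β ≥ (5/6)^(1/4) ≈ 0.955.

0.955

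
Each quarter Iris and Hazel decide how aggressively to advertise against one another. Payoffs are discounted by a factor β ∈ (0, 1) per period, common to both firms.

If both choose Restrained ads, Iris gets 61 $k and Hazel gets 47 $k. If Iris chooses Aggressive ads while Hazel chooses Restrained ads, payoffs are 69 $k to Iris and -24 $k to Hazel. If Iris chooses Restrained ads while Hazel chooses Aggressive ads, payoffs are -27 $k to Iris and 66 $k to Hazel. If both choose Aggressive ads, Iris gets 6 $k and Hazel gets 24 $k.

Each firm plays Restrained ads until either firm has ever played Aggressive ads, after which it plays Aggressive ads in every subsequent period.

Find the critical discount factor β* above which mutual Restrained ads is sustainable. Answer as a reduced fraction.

For Iris: deviation gain 69−61 = 8, per-period punishment loss 61−6 = 55. IC gives β ≥ 8/63.
For Hazel: gain 19, loss 23 per period, so β ≥ 19/42.
The tighter constraint is Hazel's, so cooperation needs β ≥ 19/42.

19/42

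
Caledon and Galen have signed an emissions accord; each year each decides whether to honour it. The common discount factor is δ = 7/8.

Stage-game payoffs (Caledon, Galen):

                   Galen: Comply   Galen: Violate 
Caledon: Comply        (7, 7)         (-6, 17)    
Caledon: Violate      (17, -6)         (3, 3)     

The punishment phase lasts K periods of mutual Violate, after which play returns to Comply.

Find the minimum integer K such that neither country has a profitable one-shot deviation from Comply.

Need Σ_{k=1}^{K} δ^k ≥ (17−7)/(7−3) = 2.5000 at δ = 7/8.
At K = 3 the sum is 2.3105 < 2.5000; at K = 4 it is 2.8967 ≥ 2.5000.
So the minimum punishment length is K = 4.

4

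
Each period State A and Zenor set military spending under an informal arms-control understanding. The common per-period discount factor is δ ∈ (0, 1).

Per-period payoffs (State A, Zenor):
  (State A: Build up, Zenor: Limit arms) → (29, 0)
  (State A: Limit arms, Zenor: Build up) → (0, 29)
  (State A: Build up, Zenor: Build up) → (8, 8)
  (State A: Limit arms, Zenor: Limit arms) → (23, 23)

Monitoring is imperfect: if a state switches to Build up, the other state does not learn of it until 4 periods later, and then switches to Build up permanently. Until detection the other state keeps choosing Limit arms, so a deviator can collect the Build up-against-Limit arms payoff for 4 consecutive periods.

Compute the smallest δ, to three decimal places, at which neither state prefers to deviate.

0.731

The best deviation is to choose Build up for all 4 undetected periods, earning 29 each, then 8 forever once detected.
Deviation value: 29(1−δ^4)/(1−δ) + 8δ^4/(1−δ); cooperation value: 23/(1−δ).
IC: 23 ≥ 29(1−δ^4) + 8δ^4 = 29 − 21δ^4.
So δ^4 ≥ 6/21 = 2/7, giving δ ≥ (2/7)^(1/4) ≈ 0.731.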